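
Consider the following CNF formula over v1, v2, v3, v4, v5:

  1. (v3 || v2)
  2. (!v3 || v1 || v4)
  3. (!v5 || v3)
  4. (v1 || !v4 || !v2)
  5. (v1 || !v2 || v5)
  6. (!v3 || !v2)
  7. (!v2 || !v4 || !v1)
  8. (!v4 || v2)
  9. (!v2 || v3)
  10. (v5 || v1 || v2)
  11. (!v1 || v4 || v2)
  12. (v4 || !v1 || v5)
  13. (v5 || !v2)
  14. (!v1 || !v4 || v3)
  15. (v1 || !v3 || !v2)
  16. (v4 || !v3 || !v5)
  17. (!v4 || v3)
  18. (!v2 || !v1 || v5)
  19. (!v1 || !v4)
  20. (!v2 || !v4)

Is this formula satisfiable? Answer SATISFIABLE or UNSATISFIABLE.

UNSATISFIABLE

v2 = True:
  propagation gives v3=False; an empty clause results — contradiction.
v2 = False:
  propagation gives v3=True, v4=False, v1=True; an empty clause results — contradiction.
Every branch closes, so no satisfying assignment exists.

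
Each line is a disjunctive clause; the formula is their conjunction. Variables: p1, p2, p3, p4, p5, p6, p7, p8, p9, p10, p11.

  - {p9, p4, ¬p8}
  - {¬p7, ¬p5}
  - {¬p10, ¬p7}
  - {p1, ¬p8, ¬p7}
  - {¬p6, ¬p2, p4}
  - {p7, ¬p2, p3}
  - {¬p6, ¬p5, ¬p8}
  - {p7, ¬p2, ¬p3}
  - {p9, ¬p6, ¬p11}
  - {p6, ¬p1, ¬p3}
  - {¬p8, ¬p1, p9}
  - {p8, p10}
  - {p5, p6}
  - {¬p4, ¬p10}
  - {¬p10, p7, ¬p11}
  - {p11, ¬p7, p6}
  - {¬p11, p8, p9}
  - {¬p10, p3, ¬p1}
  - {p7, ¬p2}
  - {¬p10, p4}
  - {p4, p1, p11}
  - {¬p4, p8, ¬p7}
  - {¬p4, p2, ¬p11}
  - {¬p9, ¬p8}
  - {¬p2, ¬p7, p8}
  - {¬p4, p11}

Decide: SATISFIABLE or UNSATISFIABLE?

UNSATISFIABLE

p7 = True:
  propagation gives p5=False, p10=False, p8=True, p1=True; an empty clause results — contradiction.
p7 = False:
  p4 = True:
    propagation gives p10=False, p8=True, p11=False; an empty clause results — contradiction.
  p4 = False:
    propagation gives p10=False, p8=True, p9=True; an empty clause results — contradiction.
Every branch closes, so no satisfying assignment exists.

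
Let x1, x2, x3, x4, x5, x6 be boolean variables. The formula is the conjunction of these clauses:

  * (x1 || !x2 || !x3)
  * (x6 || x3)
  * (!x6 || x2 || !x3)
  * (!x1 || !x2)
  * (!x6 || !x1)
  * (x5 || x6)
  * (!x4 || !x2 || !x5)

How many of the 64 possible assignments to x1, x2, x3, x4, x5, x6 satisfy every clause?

11

Case analysis on x2 and x6:
  x2=1, x6=1: remaining (x1,x3,x4,x5) ∈ {(0,0,0,0); (0,0,0,1); (0,0,1,0)} — 3.
  x2=1, x6=0: a clause becomes empty — 0.
  x2=0, x6=1: remaining (x1,x3,x4,x5) ∈ {(0,0,0,0); (0,0,0,1); (0,0,1,0); (0,0,1,1)} — 4.
  x2=0, x6=0: remaining (x1,x3,x4,x5) ∈ {(0,1,0,1); (0,1,1,1); (1,1,0,1); (1,1,1,1)} — 4.
Total: 3 + 0 + 4 + 4 = 11.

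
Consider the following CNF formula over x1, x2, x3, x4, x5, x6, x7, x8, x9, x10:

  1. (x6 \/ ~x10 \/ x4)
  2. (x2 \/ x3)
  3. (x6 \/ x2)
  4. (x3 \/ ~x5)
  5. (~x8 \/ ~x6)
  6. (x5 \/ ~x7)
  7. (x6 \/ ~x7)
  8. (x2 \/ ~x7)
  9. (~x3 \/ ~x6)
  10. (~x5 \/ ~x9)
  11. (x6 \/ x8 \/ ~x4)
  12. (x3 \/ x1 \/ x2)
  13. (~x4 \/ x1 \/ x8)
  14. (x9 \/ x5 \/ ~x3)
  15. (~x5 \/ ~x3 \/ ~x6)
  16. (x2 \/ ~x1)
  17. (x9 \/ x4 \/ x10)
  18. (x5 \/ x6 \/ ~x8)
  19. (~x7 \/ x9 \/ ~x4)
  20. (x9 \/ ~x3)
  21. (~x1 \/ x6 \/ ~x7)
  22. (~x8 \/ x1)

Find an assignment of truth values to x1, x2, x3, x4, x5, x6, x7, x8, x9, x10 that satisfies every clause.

x1=False, x2=True, x3=True, x4=False, x5=False, x6=False, x7=False, x8=False, x9=True, x10=False

Pure literal: x2 appears only positively; assign x2 = True.
Pure literal: x7 appears only negated; assign x7 = False.
Set x1 = False and propagate.
  then x8 is forced to False.
  then x4 is forced to False.
For the remaining variables, x3 = True, x5 = False, x6 = False, x9 = True, x10 = False works.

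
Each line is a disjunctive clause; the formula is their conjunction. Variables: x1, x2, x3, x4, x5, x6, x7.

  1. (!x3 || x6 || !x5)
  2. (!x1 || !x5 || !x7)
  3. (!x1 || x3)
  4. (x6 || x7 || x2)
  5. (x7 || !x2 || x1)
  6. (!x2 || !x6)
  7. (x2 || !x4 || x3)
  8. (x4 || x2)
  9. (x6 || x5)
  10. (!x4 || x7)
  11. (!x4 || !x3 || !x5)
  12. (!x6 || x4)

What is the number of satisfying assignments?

4

Satisfying assignments:
  x1=F x2=F x3=T x4=T x5=F x6=T x7=T
  x1=F x2=T x3=F x4=F x5=T x6=F x7=T
  x1=F x2=T x3=F x4=T x5=T x6=F x7=T
  x1=T x2=F x3=T x4=T x5=F x6=T x7=T
That's 4 in total.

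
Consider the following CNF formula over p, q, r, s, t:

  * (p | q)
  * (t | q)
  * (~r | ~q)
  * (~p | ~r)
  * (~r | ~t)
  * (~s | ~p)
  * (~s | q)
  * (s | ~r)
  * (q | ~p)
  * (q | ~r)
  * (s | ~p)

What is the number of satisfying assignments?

4

Satisfying assignments:
  p=F q=T r=F s=F t=F
  p=F q=T r=F s=F t=T
  p=F q=T r=F s=T t=F
  p=F q=T r=F s=T t=T
Count: 4.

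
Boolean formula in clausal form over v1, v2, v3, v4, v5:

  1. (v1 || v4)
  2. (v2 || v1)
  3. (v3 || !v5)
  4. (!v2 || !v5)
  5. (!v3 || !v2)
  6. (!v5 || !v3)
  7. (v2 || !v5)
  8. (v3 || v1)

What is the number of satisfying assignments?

6

The models are:
  v1=1 v2=0 v3=0 v4=0 v5=0
  v1=1 v2=0 v3=0 v4=1 v5=0
  v1=1 v2=0 v3=1 v4=0 v5=0
  v1=1 v2=0 v3=1 v4=1 v5=0
  v1=1 v2=1 v3=0 v4=0 v5=0
  v1=1 v2=1 v3=0 v4=1 v5=0
That's 6 in total.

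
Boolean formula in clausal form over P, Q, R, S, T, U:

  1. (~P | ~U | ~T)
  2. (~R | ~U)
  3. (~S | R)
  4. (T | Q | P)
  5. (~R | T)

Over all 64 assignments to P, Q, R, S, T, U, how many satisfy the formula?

20

Case analysis on R and T:
  R=T, T=T: forces U=F; P, Q, S free → 2^3 = 8.
  R=T, T=F: a clause becomes empty — 0.
  R=F, T=T: Q free; 3 ways for (P,S,U) × 2^1 = 6.
  R=F, T=F: U free; 3 ways for (P,Q,S) × 2^1 = 6.
Total: 8 + 0 + 6 + 6 = 20.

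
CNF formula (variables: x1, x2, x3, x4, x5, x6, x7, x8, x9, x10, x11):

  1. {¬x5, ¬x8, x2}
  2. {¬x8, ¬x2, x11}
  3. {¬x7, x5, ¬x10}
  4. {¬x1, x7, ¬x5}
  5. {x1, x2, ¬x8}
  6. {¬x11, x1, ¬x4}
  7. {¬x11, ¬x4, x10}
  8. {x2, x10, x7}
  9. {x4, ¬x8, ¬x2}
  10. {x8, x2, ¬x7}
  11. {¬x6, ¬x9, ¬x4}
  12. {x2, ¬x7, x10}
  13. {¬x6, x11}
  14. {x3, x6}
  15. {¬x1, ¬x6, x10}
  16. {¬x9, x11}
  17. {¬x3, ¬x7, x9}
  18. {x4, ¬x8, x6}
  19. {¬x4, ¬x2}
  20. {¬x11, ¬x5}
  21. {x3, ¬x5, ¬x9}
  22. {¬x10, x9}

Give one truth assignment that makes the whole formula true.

Set x1 = False and propagate.
Set x2 = True and propagate.
  then x4 is forced to False.
  then x8 is forced to False.
Set x3 = True and propagate.
The remaining clauses are satisfied by x5 = False, x6 = False, x7 = False, x9 = True, x10 = False, x11 = True.

x1=0, x2=1, x3=1, x4=0, x5=0, x6=0, x7=0, x8=0, x9=1, x10=0, x11=1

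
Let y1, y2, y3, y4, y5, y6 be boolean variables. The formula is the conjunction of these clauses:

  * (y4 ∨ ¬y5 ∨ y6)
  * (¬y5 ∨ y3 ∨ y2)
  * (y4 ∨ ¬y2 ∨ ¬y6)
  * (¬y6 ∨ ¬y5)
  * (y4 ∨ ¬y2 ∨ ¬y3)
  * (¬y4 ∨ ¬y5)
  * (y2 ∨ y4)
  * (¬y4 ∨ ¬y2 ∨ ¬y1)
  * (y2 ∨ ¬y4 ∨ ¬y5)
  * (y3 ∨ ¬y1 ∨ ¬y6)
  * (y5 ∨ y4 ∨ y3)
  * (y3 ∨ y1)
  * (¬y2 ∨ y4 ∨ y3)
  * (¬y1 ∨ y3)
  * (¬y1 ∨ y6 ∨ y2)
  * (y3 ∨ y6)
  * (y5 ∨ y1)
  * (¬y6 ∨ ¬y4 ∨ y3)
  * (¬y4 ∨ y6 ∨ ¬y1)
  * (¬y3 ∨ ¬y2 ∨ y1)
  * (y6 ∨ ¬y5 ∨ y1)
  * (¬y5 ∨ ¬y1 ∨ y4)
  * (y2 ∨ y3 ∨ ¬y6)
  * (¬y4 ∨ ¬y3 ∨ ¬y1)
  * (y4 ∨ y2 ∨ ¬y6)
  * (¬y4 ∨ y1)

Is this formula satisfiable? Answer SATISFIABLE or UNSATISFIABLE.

y4 = True:
  propagation gives y5=False, y1=True, y2=False, y3=True; an empty clause results — contradiction.
y4 = False:
  propagation gives y2=True, y6=False, y5=False, y3=False; an empty clause results — contradiction.
Every branch closes, so no satisfying assignment exists.

UNSATISFIABLE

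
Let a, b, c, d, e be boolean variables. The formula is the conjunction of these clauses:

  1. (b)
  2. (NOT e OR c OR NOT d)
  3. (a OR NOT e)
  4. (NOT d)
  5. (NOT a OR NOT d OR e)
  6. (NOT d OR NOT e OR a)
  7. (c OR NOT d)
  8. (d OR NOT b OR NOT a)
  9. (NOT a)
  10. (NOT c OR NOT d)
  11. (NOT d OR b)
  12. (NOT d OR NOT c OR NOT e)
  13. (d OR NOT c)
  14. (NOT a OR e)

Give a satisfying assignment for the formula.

a=F, b=T, c=F, d=F, e=F

Check each clause:
  1. (b) — b is true.
  2. (c OR NOT d OR NOT e) — NOT d is true.
  3. (a OR NOT e) — NOT e is true.
  4. (NOT d) — NOT d is true.
  5. (NOT a OR e OR NOT d) — NOT d is true.
  6. (a OR NOT e OR NOT d) — NOT e is true.
  7. (NOT d OR c) — NOT d is true.
  8. (NOT a OR NOT b OR d) — NOT a is true.
  9. (NOT a) — NOT a is true.
  10. (NOT d OR NOT c) — NOT d is true.
  11. (NOT d OR b) — b is true.
  12. (NOT c OR NOT e OR NOT d) — NOT e is true.
  13. (d OR NOT c) — NOT c is true.
  14. (NOT a OR e) — NOT a is true.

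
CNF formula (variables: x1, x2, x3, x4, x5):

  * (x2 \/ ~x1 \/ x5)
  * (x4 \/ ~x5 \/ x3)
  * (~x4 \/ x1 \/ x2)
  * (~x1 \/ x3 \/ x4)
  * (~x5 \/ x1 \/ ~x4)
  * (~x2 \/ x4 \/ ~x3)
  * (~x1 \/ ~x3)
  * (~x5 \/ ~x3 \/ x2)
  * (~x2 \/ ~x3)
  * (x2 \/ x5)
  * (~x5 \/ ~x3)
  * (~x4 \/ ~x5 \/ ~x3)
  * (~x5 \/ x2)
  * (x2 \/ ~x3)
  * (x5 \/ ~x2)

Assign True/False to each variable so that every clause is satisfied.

x1=1, x2=1, x3=0, x4=1, x5=1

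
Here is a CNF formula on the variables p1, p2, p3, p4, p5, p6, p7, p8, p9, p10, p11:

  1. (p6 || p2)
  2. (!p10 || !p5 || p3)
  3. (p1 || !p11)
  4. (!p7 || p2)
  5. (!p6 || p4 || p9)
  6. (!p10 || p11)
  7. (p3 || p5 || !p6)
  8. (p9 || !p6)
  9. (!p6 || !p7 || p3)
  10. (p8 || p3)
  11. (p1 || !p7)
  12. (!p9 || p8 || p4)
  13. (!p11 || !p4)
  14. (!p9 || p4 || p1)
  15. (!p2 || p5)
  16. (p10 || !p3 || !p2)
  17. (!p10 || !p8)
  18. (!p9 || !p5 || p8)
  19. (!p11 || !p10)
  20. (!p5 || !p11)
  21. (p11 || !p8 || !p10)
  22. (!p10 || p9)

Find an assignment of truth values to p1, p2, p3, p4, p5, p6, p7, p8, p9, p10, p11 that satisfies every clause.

p1=True, p2=True, p3=False, p4=True, p5=True, p6=True, p7=False, p8=True, p9=True, p10=False, p11=False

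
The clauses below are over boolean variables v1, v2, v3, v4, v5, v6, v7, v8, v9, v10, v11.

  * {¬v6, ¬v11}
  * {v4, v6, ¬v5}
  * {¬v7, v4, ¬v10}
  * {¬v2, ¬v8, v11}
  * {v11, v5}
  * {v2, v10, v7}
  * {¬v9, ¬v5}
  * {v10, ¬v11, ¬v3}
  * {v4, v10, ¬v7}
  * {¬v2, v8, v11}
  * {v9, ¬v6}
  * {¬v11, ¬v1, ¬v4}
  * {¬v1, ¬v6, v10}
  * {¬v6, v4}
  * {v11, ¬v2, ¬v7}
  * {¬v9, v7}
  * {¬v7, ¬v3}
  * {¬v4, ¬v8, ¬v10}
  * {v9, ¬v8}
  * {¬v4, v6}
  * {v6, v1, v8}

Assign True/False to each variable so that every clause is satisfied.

Pure literal: v3 appears only negated; assign v3 = False.
Set v1 = True and propagate.
Set v2 = False and propagate.
Branch on v4: take v4 = False.
  then v6 is forced to False.
  then v5 is forced to False.
  then v11 is forced to True.
For the remaining variables, v7 = False, v8 = False, v9 = False, v10 = True works.
Every clause has at least one true literal under this assignment.
Check each clause:
  1. {¬v6, ¬v11} — ¬v6 is true.
  2. {v6, ¬v5, v4} — ¬v5 is true.
  3. {¬v7, v4, ¬v10} — ¬v7 is true.
  4. {v11, ¬v2, ¬v8} — ¬v8 is true.
  5. {v11, v5} — v11 is true.
  6. {v7, v10, v2} — v10 is true.
  7. {¬v5, ¬v9} — ¬v5 is true.
  8. {v10, ¬v11, ¬v3} — v10 is true.
  9. {v10, ¬v7, v4} — ¬v7 is true.
  10. {¬v2, v8, v11} — v11 is true.
  11. {v9, ¬v6} — ¬v6 is true.
  12. {¬v11, ¬v1, ¬v4} — ¬v4 is true.
  13. {¬v1, v10, ¬v6} — v10 is true.
  14. {v4, ¬v6} — ¬v6 is true.
  15. {¬v2, v11, ¬v7} — ¬v7 is true.
  16. {v7, ¬v9} — ¬v9 is true.
  17. {¬v7, ¬v3} — ¬v7 is true.
  18. {¬v8, ¬v10, ¬v4} — ¬v8 is true.
  19. {¬v8, v9} — ¬v8 is true.
  20. {¬v4, v6} — ¬v4 is true.
  21. {v6, v1, v8} — v1 is true.

v1 = T, v2 = F, v3 = F, v4 = F, v5 = F, v6 = F, v7 = F, v8 = F, v9 = F, v10 = T, v11 = T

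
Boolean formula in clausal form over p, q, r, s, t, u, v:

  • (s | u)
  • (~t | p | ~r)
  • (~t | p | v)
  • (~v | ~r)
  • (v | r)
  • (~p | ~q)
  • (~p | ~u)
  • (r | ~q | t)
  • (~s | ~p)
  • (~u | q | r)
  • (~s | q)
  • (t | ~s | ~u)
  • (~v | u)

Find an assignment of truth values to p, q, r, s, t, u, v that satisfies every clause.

Set p = False and propagate.
The remaining clauses are satisfied by q = True, r = True, s = True, t = False, u = False, v = False.

p=False  q=True  r=True  s=True  t=False  u=False  v=False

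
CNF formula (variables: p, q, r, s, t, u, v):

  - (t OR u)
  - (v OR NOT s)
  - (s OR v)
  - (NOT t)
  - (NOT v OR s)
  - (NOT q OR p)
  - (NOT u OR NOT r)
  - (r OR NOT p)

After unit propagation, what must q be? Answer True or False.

False

Unit clause (NOT t) sets t = False.
(u OR t): since t = False, the clause reduces to (u). u = True.
(NOT r OR NOT u): since u = True, the clause reduces to (NOT r). r = False.
(r OR NOT p): since r = False, the clause reduces to (NOT p). p = False.
(p OR NOT q): since p = False, the clause reduces to (NOT q). q = False.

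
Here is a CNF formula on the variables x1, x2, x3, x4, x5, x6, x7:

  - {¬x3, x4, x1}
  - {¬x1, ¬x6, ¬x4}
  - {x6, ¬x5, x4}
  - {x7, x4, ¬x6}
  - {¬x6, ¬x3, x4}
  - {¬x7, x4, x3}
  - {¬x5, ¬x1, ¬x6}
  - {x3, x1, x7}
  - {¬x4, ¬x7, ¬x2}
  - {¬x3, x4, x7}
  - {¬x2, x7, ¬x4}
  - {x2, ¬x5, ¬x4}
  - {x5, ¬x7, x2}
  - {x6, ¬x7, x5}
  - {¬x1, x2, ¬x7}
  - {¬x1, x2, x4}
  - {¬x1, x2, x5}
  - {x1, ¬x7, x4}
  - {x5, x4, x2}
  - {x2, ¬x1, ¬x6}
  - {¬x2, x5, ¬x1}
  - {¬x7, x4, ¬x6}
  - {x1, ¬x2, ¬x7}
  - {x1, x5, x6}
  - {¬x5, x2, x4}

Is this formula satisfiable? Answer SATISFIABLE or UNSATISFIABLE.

Set x1 = False and propagate.
For the remaining variables, x2 = False, x3 = True, x4 = True, x5 = False, x6 = True, x7 = False works.
Every clause has at least one true literal under this assignment.
So x1=0, x2=0, x3=1, x4=1, x5=0, x6=1, x7=0 is a satisfying assignment.

SATISFIABLE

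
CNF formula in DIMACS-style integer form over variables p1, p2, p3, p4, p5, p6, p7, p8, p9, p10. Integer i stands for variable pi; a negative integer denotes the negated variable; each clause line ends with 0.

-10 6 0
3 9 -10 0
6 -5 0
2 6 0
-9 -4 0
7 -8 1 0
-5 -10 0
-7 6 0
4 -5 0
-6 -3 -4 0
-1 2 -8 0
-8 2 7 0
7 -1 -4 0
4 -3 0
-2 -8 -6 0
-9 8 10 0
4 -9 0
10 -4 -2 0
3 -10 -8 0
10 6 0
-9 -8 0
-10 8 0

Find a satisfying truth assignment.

p1=F, p2=T, p3=F, p4=F, p5=F, p6=T, p7=T, p8=F, p9=F, p10=F

Check each clause:
  1. (p6 ∨ ¬p10) — ¬p10 is true.
  2. (¬p10 ∨ p3 ∨ p9) — ¬p10 is true.
  3. (p6 ∨ ¬p5) — ¬p5 is true.
  4. (p6 ∨ p2) — p2 is true.
  5. (¬p4 ∨ ¬p9) — ¬p4 is true.
  6. (p1 ∨ p7 ∨ ¬p8) — ¬p8 is true.
  7. (¬p10 ∨ ¬p5) — ¬p5 is true.
  8. (¬p7 ∨ p6) — p6 is true.
  9. (¬p5 ∨ p4) — ¬p5 is true.
  10. (¬p3 ∨ ¬p4 ∨ ¬p6) — ¬p4 is true.
  11. (¬p1 ∨ p2 ∨ ¬p8) — ¬p8 is true.
  12. (p2 ∨ p7 ∨ ¬p8) — ¬p8 is true.
  13. (¬p1 ∨ ¬p4 ∨ p7) — ¬p4 is true.
  14. (¬p3 ∨ p4) — ¬p3 is true.
  15. (¬p6 ∨ ¬p2 ∨ ¬p8) — ¬p8 is true.
  16. (¬p9 ∨ p8 ∨ p10) — ¬p9 is true.
  17. (p4 ∨ ¬p9) — ¬p9 is true.
  18. (¬p4 ∨ p10 ∨ ¬p2) — ¬p4 is true.
  19. (p3 ∨ ¬p10 ∨ ¬p8) — ¬p8 is true.
  20. (p6 ∨ p10) — p6 is true.
  21. (¬p9 ∨ ¬p8) — ¬p8 is true.
  22. (¬p10 ∨ p8) — ¬p10 is true.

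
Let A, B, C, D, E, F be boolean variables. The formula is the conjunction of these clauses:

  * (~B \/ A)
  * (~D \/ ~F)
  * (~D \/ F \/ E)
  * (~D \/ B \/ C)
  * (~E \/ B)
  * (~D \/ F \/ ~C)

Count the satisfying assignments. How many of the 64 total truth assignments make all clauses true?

17

Case analysis on D and B:
  D=T, B=T: remaining (A,C,E,F) ∈ {(T,F,T,F)} — 1.
  D=T, B=F: a clause becomes empty — 0.
  D=F, B=T: forces A=T; C, E, F free → 2^3 = 8.
  D=F, B=F: forces E=F; A, C, F free → 2^3 = 8.
Total: 1 + 0 + 8 + 8 = 17.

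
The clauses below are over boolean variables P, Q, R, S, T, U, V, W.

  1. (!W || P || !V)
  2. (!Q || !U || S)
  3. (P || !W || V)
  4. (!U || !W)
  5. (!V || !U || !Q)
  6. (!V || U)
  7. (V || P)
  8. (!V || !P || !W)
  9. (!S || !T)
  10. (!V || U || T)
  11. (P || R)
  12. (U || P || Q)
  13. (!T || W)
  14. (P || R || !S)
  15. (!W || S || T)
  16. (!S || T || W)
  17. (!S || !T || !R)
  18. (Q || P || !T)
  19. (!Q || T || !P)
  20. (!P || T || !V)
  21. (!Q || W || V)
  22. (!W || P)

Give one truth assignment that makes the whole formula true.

P=True, Q=False, R=False, S=False, T=False, U=True, V=False, W=False

Try P = True.
Branch on Q: take Q = False.
Set R = False and propagate.
The remaining clauses are satisfied by S = False, T = False, U = True, V = False, W = False.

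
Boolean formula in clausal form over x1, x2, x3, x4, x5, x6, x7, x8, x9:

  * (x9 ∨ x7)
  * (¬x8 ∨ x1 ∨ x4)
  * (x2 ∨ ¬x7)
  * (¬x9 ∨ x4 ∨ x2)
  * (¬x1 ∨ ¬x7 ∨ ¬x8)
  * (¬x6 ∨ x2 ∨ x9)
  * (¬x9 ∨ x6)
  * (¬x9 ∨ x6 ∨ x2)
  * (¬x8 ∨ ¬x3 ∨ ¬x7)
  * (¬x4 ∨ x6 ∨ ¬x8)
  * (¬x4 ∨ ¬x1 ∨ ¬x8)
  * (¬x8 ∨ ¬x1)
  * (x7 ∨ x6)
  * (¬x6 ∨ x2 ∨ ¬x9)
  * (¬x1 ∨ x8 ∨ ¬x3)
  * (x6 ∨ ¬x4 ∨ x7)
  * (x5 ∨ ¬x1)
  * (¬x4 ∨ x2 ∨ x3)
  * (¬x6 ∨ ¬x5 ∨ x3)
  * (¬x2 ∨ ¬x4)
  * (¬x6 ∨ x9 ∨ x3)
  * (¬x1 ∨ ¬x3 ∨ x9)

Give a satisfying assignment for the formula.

Branch on x1: take x1 = False.
The remaining clauses are satisfied by x2 = True, x3 = False, x4 = False, x5 = True, x6 = False, x7 = True, x8 = False, x9 = False.

x1=False  x2=True  x3=False  x4=False  x5=True  x6=False  x7=True  x8=False  x9=False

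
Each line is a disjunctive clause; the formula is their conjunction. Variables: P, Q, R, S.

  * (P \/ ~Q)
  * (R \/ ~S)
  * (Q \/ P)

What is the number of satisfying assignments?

The models are:
  P=T Q=F R=F S=F
  P=T Q=F R=T S=F
  P=T Q=F R=T S=T
  P=T Q=T R=F S=F
  P=T Q=T R=T S=F
  P=T Q=T R=T S=T
That's 6 in total.

6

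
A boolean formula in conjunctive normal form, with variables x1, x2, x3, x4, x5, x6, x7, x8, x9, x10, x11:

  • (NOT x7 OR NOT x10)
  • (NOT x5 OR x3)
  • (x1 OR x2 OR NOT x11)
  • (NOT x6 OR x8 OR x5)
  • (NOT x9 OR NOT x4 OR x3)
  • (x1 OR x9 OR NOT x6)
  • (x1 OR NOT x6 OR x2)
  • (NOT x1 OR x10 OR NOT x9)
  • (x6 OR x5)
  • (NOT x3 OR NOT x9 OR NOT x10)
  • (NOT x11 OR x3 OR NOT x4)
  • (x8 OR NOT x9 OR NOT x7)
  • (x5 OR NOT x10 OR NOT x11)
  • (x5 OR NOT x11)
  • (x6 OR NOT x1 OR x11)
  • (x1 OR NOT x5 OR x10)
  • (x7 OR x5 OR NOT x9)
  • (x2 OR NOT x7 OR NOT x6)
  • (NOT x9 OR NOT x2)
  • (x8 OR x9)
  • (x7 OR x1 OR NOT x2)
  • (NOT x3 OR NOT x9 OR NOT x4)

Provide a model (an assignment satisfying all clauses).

x8 occurs only positively in the remaining clauses — set x8 = True.
Branch on x1: take x1 = True.
Try x2 = False.
The remaining clauses are satisfied by x3 = True, x4 = True, x5 = False, x6 = True, x7 = False, x9 = False, x10 = False, x11 = False.

x1 = 1, x2 = 0, x3 = 1, x4 = 1, x5 = 0, x6 = 1, x7 = 0, x8 = 1, x9 = 0, x10 = 0, x11 = 0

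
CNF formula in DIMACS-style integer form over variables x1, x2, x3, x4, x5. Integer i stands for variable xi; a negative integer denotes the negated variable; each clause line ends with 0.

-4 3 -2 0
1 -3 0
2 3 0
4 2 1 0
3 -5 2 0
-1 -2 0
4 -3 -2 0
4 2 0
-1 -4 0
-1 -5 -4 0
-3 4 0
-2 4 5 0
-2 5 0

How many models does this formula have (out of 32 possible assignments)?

1

The models are:
  x1=0 x2=1 x3=0 x4=0 x5=1
That's 1 in total.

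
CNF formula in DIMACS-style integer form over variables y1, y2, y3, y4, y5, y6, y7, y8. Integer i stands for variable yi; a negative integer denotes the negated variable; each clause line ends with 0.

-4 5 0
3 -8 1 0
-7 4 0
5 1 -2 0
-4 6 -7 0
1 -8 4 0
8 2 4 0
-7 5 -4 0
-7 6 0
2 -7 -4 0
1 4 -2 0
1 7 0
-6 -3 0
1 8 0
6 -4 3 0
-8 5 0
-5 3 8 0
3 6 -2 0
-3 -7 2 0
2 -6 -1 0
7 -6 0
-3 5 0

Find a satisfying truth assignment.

Branch on y1: take y1 = True.
Set y2 = True and propagate.
For the remaining variables, y3 = True, y4 = False, y5 = True, y6 = False, y7 = False, y8 = False works.
Every clause has at least one true literal under this assignment.

y1=True  y2=True  y3=True  y4=False  y5=True  y6=False  y7=False  y8=False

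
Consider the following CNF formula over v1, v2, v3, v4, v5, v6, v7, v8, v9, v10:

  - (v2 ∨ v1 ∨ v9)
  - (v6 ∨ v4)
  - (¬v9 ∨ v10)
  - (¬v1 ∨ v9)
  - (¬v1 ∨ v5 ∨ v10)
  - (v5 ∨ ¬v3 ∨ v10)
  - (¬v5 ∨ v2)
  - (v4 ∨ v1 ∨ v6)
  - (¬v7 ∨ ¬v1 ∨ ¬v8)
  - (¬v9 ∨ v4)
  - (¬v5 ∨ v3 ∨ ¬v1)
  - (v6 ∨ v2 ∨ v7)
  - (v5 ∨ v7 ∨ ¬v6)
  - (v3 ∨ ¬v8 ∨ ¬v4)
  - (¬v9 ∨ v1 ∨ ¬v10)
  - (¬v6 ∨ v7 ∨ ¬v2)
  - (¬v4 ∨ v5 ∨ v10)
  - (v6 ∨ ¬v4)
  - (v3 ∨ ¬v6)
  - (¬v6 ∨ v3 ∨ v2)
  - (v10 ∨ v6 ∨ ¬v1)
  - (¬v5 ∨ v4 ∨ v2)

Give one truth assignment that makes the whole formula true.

v1 = F, v2 = T, v3 = T, v4 = F, v5 = T, v6 = T, v7 = T, v8 = T, v9 = F, v10 = T

Check each clause:
  1. (v1 ∨ v9 ∨ v2) — v2 is true.
  2. (v6 ∨ v4) — v6 is true.
  3. (v10 ∨ ¬v9) — v10 is true.
  4. (v9 ∨ ¬v1) — ¬v1 is true.
  5. (v5 ∨ ¬v1 ∨ v10) — v10 is true.
  6. (¬v3 ∨ v5 ∨ v10) — v10 is true.
  7. (¬v5 ∨ v2) — v2 is true.
  8. (v6 ∨ v4 ∨ v1) — v6 is true.
  9. (¬v1 ∨ ¬v7 ∨ ¬v8) — ¬v1 is true.
  10. (v4 ∨ ¬v9) — ¬v9 is true.
  11. (¬v5 ∨ ¬v1 ∨ v3) — v3 is true.
  12. (v7 ∨ v6 ∨ v2) — v2 is true.
  13. (v7 ∨ ¬v6 ∨ v5) — v5 is true.
  14. (¬v4 ∨ v3 ∨ ¬v8) — v3 is true.
  15. (¬v10 ∨ ¬v9 ∨ v1) — ¬v9 is true.
  16. (v7 ∨ ¬v6 ∨ ¬v2) — v7 is true.
  17. (v5 ∨ ¬v4 ∨ v10) — v10 is true.
  18. (¬v4 ∨ v6) — ¬v4 is true.
  19. (¬v6 ∨ v3) — v3 is true.
  20. (¬v6 ∨ v3 ∨ v2) — v2 is true.
  21. (v6 ∨ v10 ∨ ¬v1) — v10 is true.
  22. (v4 ∨ ¬v5 ∨ v2) — v2 is true.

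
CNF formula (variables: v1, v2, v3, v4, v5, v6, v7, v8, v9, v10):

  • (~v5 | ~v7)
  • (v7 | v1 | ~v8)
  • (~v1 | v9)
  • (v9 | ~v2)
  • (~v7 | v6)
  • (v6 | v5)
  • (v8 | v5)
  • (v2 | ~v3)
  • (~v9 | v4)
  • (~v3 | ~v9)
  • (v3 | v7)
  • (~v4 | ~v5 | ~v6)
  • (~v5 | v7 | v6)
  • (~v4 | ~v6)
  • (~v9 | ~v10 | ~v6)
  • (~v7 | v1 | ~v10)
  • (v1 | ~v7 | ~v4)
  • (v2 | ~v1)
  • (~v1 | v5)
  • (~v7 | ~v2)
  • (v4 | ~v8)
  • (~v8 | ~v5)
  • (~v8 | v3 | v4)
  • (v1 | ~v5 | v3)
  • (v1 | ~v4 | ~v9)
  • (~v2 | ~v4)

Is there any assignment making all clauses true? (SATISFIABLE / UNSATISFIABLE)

UNSATISFIABLE

v1 = True:
  propagation gives v9=True, v4=True, v3=False, v7=True; an empty clause results — contradiction.
v1 = False:
  v4 = True:
    propagation gives v6=False, v7=False, v8=False, v5=True; an empty clause results — contradiction.
  v4 = False:
    propagation gives v9=False, v2=False, v3=False, v7=True; an empty clause results — contradiction.
Every branch closes, so no satisfying assignment exists.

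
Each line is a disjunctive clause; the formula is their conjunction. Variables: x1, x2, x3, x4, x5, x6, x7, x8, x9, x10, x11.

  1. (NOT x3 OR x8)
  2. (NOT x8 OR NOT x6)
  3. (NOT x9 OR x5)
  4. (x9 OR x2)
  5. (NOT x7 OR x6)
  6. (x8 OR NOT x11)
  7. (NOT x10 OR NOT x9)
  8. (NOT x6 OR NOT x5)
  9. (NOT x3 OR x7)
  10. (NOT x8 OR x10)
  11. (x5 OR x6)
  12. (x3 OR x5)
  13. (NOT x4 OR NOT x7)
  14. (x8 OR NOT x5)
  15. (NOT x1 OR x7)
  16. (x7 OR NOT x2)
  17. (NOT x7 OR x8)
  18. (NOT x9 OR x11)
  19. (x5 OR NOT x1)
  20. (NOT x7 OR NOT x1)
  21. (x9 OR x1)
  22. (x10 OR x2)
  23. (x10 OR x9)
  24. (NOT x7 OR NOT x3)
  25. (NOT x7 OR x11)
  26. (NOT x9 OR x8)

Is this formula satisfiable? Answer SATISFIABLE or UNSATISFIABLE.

UNSATISFIABLE

x7 = True:
  propagation gives x6=True, x8=False; an empty clause results — contradiction.
x7 = False:
  propagation gives x3=False, x5=True, x6=False, x8=True; an empty clause results — contradiction.
Every branch closes, so no satisfying assignment exists.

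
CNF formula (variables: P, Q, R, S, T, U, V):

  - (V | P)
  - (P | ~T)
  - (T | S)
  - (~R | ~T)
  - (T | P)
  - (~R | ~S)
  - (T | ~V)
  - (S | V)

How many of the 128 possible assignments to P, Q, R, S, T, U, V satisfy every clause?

16

Case analysis on T and P:
  T=T, P=T: Q, U free; 3 ways for (R,S,V) × 2^2 = 12.
  T=T, P=F: a clause becomes empty — 0.
  T=F, P=T: remaining (Q,R,S,U,V) ∈ {(F,F,T,F,F); (F,F,T,T,F); (T,F,T,F,F); (T,F,T,T,F)} — 4.
  T=F, P=F: a clause becomes empty — 0.
Total: 12 + 0 + 4 + 0 = 16.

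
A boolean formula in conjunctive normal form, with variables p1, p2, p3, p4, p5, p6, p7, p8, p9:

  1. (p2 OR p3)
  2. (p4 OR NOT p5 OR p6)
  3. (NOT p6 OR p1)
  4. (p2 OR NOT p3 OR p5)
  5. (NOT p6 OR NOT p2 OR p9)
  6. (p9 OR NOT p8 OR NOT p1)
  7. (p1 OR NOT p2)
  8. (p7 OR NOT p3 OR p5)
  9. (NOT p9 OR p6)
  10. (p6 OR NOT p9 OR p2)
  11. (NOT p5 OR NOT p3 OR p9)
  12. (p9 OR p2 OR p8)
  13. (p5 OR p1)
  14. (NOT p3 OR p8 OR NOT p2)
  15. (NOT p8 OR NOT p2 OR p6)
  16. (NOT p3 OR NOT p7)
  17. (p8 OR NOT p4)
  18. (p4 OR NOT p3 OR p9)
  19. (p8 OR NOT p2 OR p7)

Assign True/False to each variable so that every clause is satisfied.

Branch on p1: take p1 = True.
Branch on p2: take p2 = True.
Set p3 = False and propagate.
For the remaining variables, p4 = False, p5 = True, p6 = True, p7 = False, p8 = True, p9 = True works.
Check each clause:
  1. (p2 OR p3) — p2 is true.
  2. (NOT p5 OR p4 OR p6) — p6 is true.
  3. (NOT p6 OR p1) — p1 is true.
  4. (p2 OR p5 OR NOT p3) — p2 is true.
  5. (p9 OR NOT p2 OR NOT p6) — p9 is true.
  6. (p9 OR NOT p8 OR NOT p1) — p9 is true.
  7. (p1 OR NOT p2) — p1 is true.
  8. (p5 OR p7 OR NOT p3) — p5 is true.
  9. (NOT p9 OR p6) — p6 is true.
  10. (p2 OR p6 OR NOT p9) — p2 is true.
  11. (NOT p3 OR NOT p5 OR p9) — p9 is true.
  12. (p8 OR p9 OR p2) — p8 is true.
  13. (p5 OR p1) — p1 is true.
  14. (p8 OR NOT p3 OR NOT p2) — p8 is true.
  15. (NOT p8 OR p6 OR NOT p2) — p6 is true.
  16. (NOT p3 OR NOT p7) — NOT p7 is true.
  17. (p8 OR NOT p4) — p8 is true.
  18. (p4 OR NOT p3 OR p9) — p9 is true.
  19. (p7 OR p8 OR NOT p2) — p8 is true.

p1=T, p2=T, p3=F, p4=F, p5=T, p6=T, p7=F, p8=T, p9=T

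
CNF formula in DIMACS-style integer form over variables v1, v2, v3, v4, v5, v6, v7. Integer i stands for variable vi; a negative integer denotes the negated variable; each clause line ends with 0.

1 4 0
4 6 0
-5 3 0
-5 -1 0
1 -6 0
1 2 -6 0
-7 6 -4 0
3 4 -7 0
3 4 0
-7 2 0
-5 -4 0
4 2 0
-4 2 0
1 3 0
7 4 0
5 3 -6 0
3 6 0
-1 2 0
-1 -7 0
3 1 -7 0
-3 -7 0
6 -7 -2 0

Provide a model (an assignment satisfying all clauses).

v1=T, v2=T, v3=T, v4=T, v5=F, v6=F, v7=F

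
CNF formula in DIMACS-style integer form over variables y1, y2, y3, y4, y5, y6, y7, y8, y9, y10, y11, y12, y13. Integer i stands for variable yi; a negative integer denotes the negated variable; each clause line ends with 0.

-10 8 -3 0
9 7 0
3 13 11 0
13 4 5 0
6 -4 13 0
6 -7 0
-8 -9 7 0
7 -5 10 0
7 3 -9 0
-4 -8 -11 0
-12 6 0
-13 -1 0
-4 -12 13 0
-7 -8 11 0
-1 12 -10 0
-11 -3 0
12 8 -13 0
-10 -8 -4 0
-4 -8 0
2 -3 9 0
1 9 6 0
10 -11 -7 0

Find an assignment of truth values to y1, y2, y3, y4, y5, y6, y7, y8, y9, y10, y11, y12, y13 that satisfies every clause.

y1 = 0, y2 = 1, y3 = 0, y4 = 0, y5 = 1, y6 = 1, y7 = 1, y8 = 0, y9 = 0, y10 = 1, y11 = 1, y12 = 0, y13 = 0

Pure literal: y2 appears only positively; assign y2 = True.
Pure literal: y6 appears only positively; assign y6 = True.
Try y1 = False.
Branch on y3: take y3 = False.
For the remaining variables, y4 = False, y5 = True, y7 = True, y8 = False, y9 = False, y10 = True, y11 = True, y12 = False, y13 = False works.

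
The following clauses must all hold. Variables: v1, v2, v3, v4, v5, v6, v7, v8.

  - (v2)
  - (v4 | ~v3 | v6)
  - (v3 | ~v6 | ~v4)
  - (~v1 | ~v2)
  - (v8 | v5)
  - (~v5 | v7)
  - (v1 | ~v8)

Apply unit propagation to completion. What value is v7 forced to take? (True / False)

True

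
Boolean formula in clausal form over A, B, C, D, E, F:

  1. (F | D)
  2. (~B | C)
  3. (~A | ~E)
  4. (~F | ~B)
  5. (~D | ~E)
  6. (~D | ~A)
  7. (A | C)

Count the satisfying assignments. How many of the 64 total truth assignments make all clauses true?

7

The models are:
  A=0 B=0 C=1 D=0 E=0 F=1
  A=0 B=0 C=1 D=0 E=1 F=1
  A=0 B=0 C=1 D=1 E=0 F=0
  A=0 B=0 C=1 D=1 E=0 F=1
  A=0 B=1 C=1 D=1 E=0 F=0
  A=1 B=0 C=0 D=0 E=0 F=1
  A=1 B=0 C=1 D=0 E=0 F=1
That's 7 in total.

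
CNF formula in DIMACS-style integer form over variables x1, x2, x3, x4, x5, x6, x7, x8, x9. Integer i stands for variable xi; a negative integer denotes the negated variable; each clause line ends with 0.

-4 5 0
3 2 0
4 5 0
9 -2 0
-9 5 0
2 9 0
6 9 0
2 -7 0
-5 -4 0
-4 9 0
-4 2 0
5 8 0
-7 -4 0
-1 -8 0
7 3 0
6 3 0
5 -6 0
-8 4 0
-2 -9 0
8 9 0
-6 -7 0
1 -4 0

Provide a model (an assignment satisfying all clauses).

x1 = False, x2 = False, x3 = True, x4 = False, x5 = True, x6 = True, x7 = False, x8 = False, x9 = True

x3 occurs only positively in the remaining clauses — set x3 = True.
Branch on x1: take x1 = False.
  then x4 is forced to False.
  then x5 is forced to True.
  then x8 is forced to False.
  then x9 is forced to True.
  then x2 is forced to False.
  then x7 is forced to False.
x6 is now unconstrained; take x6 = True.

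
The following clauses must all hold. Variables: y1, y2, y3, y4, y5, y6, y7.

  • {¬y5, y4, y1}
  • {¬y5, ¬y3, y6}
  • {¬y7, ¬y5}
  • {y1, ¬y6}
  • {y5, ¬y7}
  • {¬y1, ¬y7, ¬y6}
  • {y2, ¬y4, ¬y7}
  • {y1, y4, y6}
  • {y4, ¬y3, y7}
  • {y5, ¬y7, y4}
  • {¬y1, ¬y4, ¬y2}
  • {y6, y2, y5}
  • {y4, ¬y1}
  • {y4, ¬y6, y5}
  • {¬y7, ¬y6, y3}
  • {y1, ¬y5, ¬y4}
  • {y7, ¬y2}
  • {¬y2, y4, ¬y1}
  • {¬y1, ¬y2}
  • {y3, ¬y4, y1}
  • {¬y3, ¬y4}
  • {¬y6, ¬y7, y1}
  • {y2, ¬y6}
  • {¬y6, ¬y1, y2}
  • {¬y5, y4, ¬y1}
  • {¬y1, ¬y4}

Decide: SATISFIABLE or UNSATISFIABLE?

UNSATISFIABLE

y1 = True:
  propagation gives y4=True; an empty clause results — contradiction.
y1 = False:
  propagation gives y6=False, y4=True, y5=False, y7=False; an empty clause results — contradiction.
Every branch closes, so no satisfying assignment exists.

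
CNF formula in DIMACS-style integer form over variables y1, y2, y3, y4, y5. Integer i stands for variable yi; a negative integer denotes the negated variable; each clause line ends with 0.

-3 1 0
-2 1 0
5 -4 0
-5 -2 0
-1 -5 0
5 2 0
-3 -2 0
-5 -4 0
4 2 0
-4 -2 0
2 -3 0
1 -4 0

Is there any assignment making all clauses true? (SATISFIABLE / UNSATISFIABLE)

y3 occurs only negated in the remaining clauses — set y3 = False.
Try y1 = True.
  then y5 is forced to False.
  then y4 is forced to False.
  then y2 is forced to True.
So y1 = 1, y2 = 1, y3 = 0, y4 = 0, y5 = 0 is a satisfying assignment.

SATISFIABLE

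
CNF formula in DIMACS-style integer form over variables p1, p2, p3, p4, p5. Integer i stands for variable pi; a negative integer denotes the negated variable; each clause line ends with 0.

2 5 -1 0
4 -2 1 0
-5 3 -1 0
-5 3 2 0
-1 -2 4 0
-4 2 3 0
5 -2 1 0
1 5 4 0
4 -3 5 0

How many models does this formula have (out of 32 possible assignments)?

10

Split on p1, then p2.
  p1=1, p2=1: remaining (p3,p4,p5) ∈ {(0,1,0); (1,1,0); (1,1,1)} — 3.
  p1=1, p2=0: remaining (p3,p4,p5) ∈ {(1,0,1); (1,1,1)} — 2.
  p1=0, p2=1: remaining (p3,p4,p5) ∈ {(0,1,1); (1,1,1)} — 2.
  p1=0, p2=0: remaining (p3,p4,p5) ∈ {(1,0,1); (1,1,0); (1,1,1)} — 3.
Total: 3 + 2 + 2 + 3 = 10.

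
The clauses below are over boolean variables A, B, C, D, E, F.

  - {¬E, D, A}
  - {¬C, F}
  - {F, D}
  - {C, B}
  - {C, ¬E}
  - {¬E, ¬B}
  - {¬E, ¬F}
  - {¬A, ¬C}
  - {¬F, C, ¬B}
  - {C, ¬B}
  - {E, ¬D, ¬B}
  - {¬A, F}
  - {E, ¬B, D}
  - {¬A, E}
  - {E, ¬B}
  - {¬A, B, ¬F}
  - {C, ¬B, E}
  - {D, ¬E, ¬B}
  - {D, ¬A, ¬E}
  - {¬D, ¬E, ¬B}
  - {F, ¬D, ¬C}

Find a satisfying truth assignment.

A=F, B=F, C=T, D=T, E=F, F=T

Branch on A: take A = False.
Set B = False and propagate.
  then C is forced to True.
  then F is forced to True.
  then E is forced to False.
D is now unconstrained; take D = True.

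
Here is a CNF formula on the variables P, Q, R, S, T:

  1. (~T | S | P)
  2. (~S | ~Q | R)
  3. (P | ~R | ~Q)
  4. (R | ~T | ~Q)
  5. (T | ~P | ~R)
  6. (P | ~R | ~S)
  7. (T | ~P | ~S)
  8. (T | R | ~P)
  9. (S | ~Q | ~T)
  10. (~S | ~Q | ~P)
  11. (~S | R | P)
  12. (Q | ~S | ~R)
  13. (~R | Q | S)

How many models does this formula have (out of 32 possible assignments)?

4

Satisfying assignments:
  P=0 Q=0 R=0 S=0 T=0
  P=0 Q=1 R=0 S=0 T=0
  P=1 Q=0 R=0 S=0 T=1
  P=1 Q=0 R=0 S=1 T=1
Count: 4.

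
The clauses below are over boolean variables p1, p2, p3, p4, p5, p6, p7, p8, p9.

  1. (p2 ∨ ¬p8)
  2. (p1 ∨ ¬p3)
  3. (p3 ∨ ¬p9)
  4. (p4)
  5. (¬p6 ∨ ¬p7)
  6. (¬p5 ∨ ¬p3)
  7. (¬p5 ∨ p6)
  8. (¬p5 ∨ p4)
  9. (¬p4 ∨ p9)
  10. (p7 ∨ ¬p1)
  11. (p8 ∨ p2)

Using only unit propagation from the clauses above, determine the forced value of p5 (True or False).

Unit clause (p4) sets p4 = True.
(p9 ∨ ¬p4): since p4 = True, the clause reduces to (p9). p9 = True.
(p3 ∨ ¬p9) with p9 = True leaves only p3, so p3 = True.
(p1 ∨ ¬p3) with p3 = True leaves only p1, so p1 = True.
(¬p5 ∨ ¬p3) with p3 = True leaves only ¬p5, so p5 = False.

False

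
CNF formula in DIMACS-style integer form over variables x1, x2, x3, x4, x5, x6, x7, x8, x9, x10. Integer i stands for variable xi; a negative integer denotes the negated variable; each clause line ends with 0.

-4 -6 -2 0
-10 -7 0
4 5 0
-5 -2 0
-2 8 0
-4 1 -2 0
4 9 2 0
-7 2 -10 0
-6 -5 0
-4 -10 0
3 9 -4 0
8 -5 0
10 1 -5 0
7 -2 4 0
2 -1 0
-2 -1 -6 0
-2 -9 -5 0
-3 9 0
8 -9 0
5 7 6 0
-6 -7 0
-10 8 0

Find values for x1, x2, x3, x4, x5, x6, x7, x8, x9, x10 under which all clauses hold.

Pure literal: x8 appears only positively; assign x8 = True.
Try x1 = False.
The remaining clauses are satisfied by x2 = False, x3 = False, x4 = False, x5 = True, x6 = False, x7 = False, x9 = True, x10 = True.
Every clause has at least one true literal under this assignment.

x1=0  x2=0  x3=0  x4=0  x5=1  x6=0  x7=0  x8=1  x9=1  x10=1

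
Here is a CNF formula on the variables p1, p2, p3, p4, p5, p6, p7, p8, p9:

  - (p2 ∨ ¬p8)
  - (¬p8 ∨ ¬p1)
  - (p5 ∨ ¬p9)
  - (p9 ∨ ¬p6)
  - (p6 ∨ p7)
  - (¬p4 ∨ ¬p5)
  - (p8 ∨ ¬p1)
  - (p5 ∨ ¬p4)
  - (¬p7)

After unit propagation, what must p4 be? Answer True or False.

False

(¬p7) stands alone — p7 = False.
(p6 ∨ p7): since p7 = False, the clause reduces to (p6). p6 = True.
In (¬p6 ∨ p9), ¬p6 is now false; p9 must hold, so p9 = True.
(¬p9 ∨ p5) with p9 = True leaves only p5, so p5 = True.
From (¬p5 ∨ ¬p4) and p5 = True: p4 = False.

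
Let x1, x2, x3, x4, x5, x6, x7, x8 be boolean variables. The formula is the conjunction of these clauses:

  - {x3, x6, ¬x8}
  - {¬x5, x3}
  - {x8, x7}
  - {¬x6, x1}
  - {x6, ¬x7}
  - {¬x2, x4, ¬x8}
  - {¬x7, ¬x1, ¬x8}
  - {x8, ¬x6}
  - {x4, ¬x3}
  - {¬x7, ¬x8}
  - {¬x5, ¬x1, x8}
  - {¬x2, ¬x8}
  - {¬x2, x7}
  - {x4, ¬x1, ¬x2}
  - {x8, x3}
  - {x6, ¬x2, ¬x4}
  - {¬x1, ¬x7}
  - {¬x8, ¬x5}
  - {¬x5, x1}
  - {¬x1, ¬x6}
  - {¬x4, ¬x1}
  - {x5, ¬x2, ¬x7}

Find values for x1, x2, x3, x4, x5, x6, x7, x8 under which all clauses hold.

x1 = F, x2 = F, x3 = T, x4 = T, x5 = F, x6 = F, x7 = F, x8 = T

x2 occurs only negated in the remaining clauses — set x2 = False.
Set x1 = False and propagate.
  then x6 is forced to False.
  then x7 is forced to False.
  then x8 is forced to True.
  then x3 is forced to True.
  then x4 is forced to True.
  then x5 is forced to False.
Check each clause:
  1. {x6, x3, ¬x8} — x3 is true.
  2. {¬x5, x3} — x3 is true.
  3. {x8, x7} — x8 is true.
  4. {¬x6, x1} — ¬x6 is true.
  5. {x6, ¬x7} — ¬x7 is true.
  6. {¬x8, x4, ¬x2} — x4 is true.
  7. {¬x7, ¬x8, ¬x1} — ¬x7 is true.
  8. {¬x6, x8} — x8 is true.
  9. {¬x3, x4} — x4 is true.
  10. {¬x7, ¬x8} — ¬x7 is true.
  11. {x8, ¬x5, ¬x1} — x8 is true.
  12. {¬x8, ¬x2} — ¬x2 is true.
  13. {x7, ¬x2} — ¬x2 is true.
  14. {x4, ¬x1, ¬x2} — x4 is true.
  15. {x3, x8} — x8 is true.
  16. {¬x2, ¬x4, x6} — ¬x2 is true.
  17. {¬x1, ¬x7} — ¬x7 is true.
  18. {¬x8, ¬x5} — ¬x5 is true.
  19. {x1, ¬x5} — ¬x5 is true.
  20. {¬x1, ¬x6} — ¬x6 is true.
  21. {¬x1, ¬x4} — ¬x1 is true.
  22. {¬x7, ¬x2, x5} — ¬x7 is true.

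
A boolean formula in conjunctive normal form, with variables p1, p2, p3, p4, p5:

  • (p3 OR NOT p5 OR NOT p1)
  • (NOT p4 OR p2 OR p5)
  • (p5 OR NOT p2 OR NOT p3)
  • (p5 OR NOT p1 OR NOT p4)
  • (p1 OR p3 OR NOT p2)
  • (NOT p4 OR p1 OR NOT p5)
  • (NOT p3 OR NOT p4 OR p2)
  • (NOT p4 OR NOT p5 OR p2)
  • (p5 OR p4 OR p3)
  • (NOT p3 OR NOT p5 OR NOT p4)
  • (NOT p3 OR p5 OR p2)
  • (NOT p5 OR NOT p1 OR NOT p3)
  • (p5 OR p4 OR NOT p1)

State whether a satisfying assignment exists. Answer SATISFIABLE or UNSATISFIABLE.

SATISFIABLE

Branch on p1: take p1 = False.
The remaining clauses are satisfied by p2 = True, p3 = True, p4 = False, p5 = True.
So p1 = 0  p2 = 1  p3 = 1  p4 = 0  p5 = 1 is a satisfying assignment.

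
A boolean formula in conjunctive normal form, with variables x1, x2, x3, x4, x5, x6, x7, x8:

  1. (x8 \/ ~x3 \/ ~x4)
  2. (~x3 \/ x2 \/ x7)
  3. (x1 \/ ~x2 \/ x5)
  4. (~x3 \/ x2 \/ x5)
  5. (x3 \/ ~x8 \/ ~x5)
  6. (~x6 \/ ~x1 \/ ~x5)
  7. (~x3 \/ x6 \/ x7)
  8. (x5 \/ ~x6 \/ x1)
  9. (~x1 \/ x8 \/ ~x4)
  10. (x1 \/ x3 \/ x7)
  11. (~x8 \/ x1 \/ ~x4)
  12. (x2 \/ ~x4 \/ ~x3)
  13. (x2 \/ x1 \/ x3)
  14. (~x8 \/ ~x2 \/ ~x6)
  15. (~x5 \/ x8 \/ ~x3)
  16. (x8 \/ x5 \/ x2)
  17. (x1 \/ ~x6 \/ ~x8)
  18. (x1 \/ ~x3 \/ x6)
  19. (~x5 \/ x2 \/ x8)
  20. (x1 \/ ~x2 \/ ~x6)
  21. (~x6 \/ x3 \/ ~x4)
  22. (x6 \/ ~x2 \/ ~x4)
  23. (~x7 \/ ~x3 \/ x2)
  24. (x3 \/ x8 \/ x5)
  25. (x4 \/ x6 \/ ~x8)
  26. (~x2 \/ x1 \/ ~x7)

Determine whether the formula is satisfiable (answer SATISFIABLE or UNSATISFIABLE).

SATISFIABLE

Branch on x1: take x1 = True.
Branch on x2: take x2 = True.
For the remaining variables, x3 = False, x4 = False, x5 = True, x6 = False, x7 = True, x8 = False works.
So x1 = True, x2 = True, x3 = False, x4 = False, x5 = True, x6 = False, x7 = True, x8 = False is a satisfying assignment.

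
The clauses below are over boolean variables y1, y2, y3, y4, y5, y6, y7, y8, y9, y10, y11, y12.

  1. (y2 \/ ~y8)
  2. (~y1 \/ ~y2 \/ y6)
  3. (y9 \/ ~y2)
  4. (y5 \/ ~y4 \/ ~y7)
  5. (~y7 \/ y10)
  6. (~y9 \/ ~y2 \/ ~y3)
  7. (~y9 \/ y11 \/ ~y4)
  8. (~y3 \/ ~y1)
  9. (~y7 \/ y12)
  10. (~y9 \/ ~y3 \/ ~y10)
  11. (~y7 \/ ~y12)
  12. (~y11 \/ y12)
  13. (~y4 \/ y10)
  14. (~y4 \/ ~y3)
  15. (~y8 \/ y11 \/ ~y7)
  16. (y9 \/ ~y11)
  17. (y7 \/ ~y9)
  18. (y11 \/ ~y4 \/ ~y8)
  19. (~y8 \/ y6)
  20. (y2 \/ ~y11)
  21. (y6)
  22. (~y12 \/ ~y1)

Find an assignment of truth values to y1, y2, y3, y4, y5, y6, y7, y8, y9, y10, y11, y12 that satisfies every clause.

The clause (y6) is unit: y6 must be True.
Pure literal: y1 appears only negated; assign y1 = False.
Pure literal: y3 appears only negated; assign y3 = False.
Set y2 = False and propagate.
  then y8 is forced to False.
  then y11 is forced to False.
The remaining clauses are satisfied by y4 = False, y5 = False, y7 = False, y9 = False, y10 = True, y12 = True.

y1 = 0, y2 = 0, y3 = 0, y4 = 0, y5 = 0, y6 = 1, y7 = 0, y8 = 0, y9 = 0, y10 = 1, y11 = 0, y12 = 1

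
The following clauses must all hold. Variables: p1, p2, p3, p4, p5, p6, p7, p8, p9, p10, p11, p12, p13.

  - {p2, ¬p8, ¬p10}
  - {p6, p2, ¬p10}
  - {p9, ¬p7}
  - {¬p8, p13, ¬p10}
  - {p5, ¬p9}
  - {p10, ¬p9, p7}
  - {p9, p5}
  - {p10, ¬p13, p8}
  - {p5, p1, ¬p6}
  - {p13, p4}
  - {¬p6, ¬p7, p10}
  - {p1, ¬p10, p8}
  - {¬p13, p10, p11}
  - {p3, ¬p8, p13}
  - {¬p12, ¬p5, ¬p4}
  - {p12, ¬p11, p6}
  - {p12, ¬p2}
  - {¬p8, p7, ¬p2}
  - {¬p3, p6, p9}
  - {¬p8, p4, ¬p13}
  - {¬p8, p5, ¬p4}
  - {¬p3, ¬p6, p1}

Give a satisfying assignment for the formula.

p1=True, p2=False, p3=True, p4=True, p5=True, p6=True, p7=True, p8=False, p9=True, p10=True, p11=False, p12=False, p13=False

Check each clause:
  1. {¬p8, ¬p10, p2} — ¬p8 is true.
  2. {¬p10, p2, p6} — p6 is true.
  3. {p9, ¬p7} — p9 is true.
  4. {¬p8, p13, ¬p10} — ¬p8 is true.
  5. {¬p9, p5} — p5 is true.
  6. {p7, ¬p9, p10} — p10 is true.
  7. {p9, p5} — p9 is true.
  8. {¬p13, p8, p10} — p10 is true.
  9. {¬p6, p5, p1} — p1 is true.
  10. {p13, p4} — p4 is true.
  11. {¬p6, p10, ¬p7} — p10 is true.
  12. {¬p10, p8, p1} — p1 is true.
  13. {p11, ¬p13, p10} — p10 is true.
  14. {p13, ¬p8, p3} — ¬p8 is true.
  15. {¬p12, ¬p5, ¬p4} — ¬p12 is true.
  16. {p6, p12, ¬p11} — ¬p11 is true.
  17. {¬p2, p12} — ¬p2 is true.
  18. {¬p2, ¬p8, p7} — ¬p8 is true.
  19. {p9, p6, ¬p3} — p9 is true.
  20. {p4, ¬p8, ¬p13} — ¬p8 is true.
  21. {¬p4, ¬p8, p5} — ¬p8 is true.
  22. {p1, ¬p6, ¬p3} — p1 is true.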